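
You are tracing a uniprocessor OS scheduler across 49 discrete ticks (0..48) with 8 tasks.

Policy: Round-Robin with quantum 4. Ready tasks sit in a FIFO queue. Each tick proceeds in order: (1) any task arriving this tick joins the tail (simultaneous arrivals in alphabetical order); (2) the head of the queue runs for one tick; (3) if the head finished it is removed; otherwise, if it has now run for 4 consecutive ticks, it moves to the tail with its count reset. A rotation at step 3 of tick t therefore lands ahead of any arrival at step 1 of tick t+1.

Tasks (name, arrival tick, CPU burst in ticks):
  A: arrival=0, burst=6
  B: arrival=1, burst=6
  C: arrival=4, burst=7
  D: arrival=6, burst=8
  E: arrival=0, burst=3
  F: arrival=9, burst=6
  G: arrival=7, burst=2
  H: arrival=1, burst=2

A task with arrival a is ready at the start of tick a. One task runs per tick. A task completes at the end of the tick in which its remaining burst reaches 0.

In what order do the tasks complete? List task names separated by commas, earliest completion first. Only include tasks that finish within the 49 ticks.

completion order = E, H, A, G, B, C, D, F

t=0: queue=[A,E] q_used=0 → run A
t=1: queue=[A,E,B,H] q_used=1 → run A
t=2: queue=[A,E,B,H] q_used=2 → run A
t=3: queue=[A,E,B,H] q_used=3 → run A
t=4: queue=[E,B,H,A,C] q_used=0 → run E
t=5: queue=[E,B,H,A,C] q_used=1 → run E
t=6: queue=[E,B,H,A,C,D] q_used=2 → run E
t=7: queue=[B,H,A,C,D,G] q_used=0 → run B
t=8: queue=[B,H,A,C,D,G] q_used=1 → run B
t=9: queue=[B,H,A,C,D,G,F] q_used=2 → run B
t=10: queue=[B,H,A,C,D,G,F] q_used=3 → run B
t=11: queue=[H,A,C,D,G,F,B] q_used=0 → run H
t=12: queue=[H,A,C,D,G,F,B] q_used=1 → run H
t=13: queue=[A,C,D,G,F,B] q_used=0 → run A
t=14: queue=[A,C,D,G,F,B] q_used=1 → run A
t=15: queue=[C,D,G,F,B] q_used=0 → run C
t=16: queue=[C,D,G,F,B] q_used=1 → run C
t=17: queue=[C,D,G,F,B] q_used=2 → run C
t=18: queue=[C,D,G,F,B] q_used=3 → run C
t=19: queue=[D,G,F,B,C] q_used=0 → run D
t=20: queue=[D,G,F,B,C] q_used=1 → run D
t=21: queue=[D,G,F,B,C] q_used=2 → run D
t=22: queue=[D,G,F,B,C] q_used=3 → run D
t=23: queue=[G,F,B,C,D] q_used=0 → run G
t=24: queue=[G,F,B,C,D] q_used=1 → run G
t=25: queue=[F,B,C,D] q_used=0 → run F
t=26: queue=[F,B,C,D] q_used=1 → run F
t=27: queue=[F,B,C,D] q_used=2 → run F
t=28: queue=[F,B,C,D] q_used=3 → run F
t=29: queue=[B,C,D,F] q_used=0 → run B
t=30: queue=[B,C,D,F] q_used=1 → run B
t=31: queue=[C,D,F] q_used=0 → run C
t=32: queue=[C,D,F] q_used=1 → run C
t=33: queue=[C,D,F] q_used=2 → run C
t=34: queue=[D,F] q_used=0 → run D
t=35: queue=[D,F] q_used=1 → run D
t=36: queue=[D,F] q_used=2 → run D
t=37: queue=[D,F] q_used=3 → run D
t=38: queue=[F] q_used=0 → run F
t=39: queue=[F] q_used=1 → run F
t=40: (idle)
t=41: (idle)
t=42: (idle)
t=43: (idle)
t=44: (idle)
t=45: (idle)
t=46: (idle)
t=47: (idle)
t=48: (idle)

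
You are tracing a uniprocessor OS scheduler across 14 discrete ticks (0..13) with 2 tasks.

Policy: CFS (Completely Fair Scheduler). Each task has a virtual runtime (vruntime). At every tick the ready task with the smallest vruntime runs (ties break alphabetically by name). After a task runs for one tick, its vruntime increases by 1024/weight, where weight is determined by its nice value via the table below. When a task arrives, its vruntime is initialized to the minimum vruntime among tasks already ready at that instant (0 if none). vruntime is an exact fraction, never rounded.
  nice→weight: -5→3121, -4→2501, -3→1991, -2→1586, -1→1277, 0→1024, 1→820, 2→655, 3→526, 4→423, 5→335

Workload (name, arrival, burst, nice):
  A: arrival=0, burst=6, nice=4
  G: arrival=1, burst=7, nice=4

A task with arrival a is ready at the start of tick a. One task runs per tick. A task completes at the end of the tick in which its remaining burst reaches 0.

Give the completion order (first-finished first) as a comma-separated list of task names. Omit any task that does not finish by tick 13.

completion order = A, G

t=0: vr[A=0] → run A
t=1: vr[A=1024/423 G=1024/423] → run A
t=2: vr[A=2048/423 G=1024/423] → run G
t=3: vr[A=2048/423 G=2048/423] → run A
t=4: vr[A=1024/141 G=2048/423] → run G
t=5: vr[A=1024/141 G=1024/141] → run A
t=6: vr[A=4096/423 G=1024/141] → run G
t=7: vr[A=4096/423 G=4096/423] → run A
t=8: vr[A=5120/423 G=4096/423] → run G
t=9: vr[A=5120/423 G=5120/423] → run A
t=10: vr[G=5120/423] → run G
t=11: vr[G=2048/141] → run G
t=12: vr[G=7168/423] → run G
t=13: (idle)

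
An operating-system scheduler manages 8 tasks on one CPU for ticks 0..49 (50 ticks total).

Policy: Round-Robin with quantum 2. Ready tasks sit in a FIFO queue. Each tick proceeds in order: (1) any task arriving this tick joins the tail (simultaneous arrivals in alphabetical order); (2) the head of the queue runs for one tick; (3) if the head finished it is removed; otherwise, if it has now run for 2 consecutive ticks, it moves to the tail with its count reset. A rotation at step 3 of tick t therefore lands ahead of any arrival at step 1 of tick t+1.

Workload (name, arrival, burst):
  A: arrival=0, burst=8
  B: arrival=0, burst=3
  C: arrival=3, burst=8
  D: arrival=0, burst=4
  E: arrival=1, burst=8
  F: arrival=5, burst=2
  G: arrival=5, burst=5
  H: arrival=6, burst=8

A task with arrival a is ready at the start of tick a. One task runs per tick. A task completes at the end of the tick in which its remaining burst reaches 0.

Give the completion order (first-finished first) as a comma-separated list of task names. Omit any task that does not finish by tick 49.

completion order = B, F, D, A, G, E, C, H

t=0: queue=[A,B,D] q_used=0 → run A
t=1: queue=[A,B,D,E] q_used=1 → run A
t=2: queue=[B,D,E,A] q_used=0 → run B
t=3: queue=[B,D,E,A,C] q_used=1 → run B
t=4: queue=[D,E,A,C,B] q_used=0 → run D
t=5: queue=[D,E,A,C,B,F,G] q_used=1 → run D
t=6: queue=[E,A,C,B,F,G,D,H] q_used=0 → run E
t=7: queue=[E,A,C,B,F,G,D,H] q_used=1 → run E
t=8: queue=[A,C,B,F,G,D,H,E] q_used=0 → run A
t=9: queue=[A,C,B,F,G,D,H,E] q_used=1 → run A
t=10: queue=[C,B,F,G,D,H,E,A] q_used=0 → run C
t=11: queue=[C,B,F,G,D,H,E,A] q_used=1 → run C
t=12: queue=[B,F,G,D,H,E,A,C] q_used=0 → run B
t=13: queue=[F,G,D,H,E,A,C] q_used=0 → run F
t=14: queue=[F,G,D,H,E,A,C] q_used=1 → run F
t=15: queue=[G,D,H,E,A,C] q_used=0 → run G
t=16: queue=[G,D,H,E,A,C] q_used=1 → run G
t=17: queue=[D,H,E,A,C,G] q_used=0 → run D
t=18: queue=[D,H,E,A,C,G] q_used=1 → run D
t=19: queue=[H,E,A,C,G] q_used=0 → run H
t=20: queue=[H,E,A,C,G] q_used=1 → run H
t=21: queue=[E,A,C,G,H] q_used=0 → run E
t=22: queue=[E,A,C,G,H] q_used=1 → run E
t=23: queue=[A,C,G,H,E] q_used=0 → run A
t=24: queue=[A,C,G,H,E] q_used=1 → run A
t=25: queue=[C,G,H,E,A] q_used=0 → run C
t=26: queue=[C,G,H,E,A] q_used=1 → run C
t=27: queue=[G,H,E,A,C] q_used=0 → run G
t=28: queue=[G,H,E,A,C] q_used=1 → run G
t=29: queue=[H,E,A,C,G] q_used=0 → run H
t=30: queue=[H,E,A,C,G] q_used=1 → run H
t=31: queue=[E,A,C,G,H] q_used=0 → run E
t=32: queue=[E,A,C,G,H] q_used=1 → run E
t=33: queue=[A,C,G,H,E] q_used=0 → run A
t=34: queue=[A,C,G,H,E] q_used=1 → run A
t=35: queue=[C,G,H,E] q_used=0 → run C
t=36: queue=[C,G,H,E] q_used=1 → run C
t=37: queue=[G,H,E,C] q_used=0 → run G
t=38: queue=[H,E,C] q_used=0 → run H
t=39: queue=[H,E,C] q_used=1 → run H
t=40: queue=[E,C,H] q_used=0 → run E
t=41: queue=[E,C,H] q_used=1 → run E
t=42: queue=[C,H] q_used=0 → run C
t=43: queue=[C,H] q_used=1 → run C
t=44: queue=[H] q_used=0 → run H
t=45: queue=[H] q_used=1 → run H
t=46: (idle)
t=47: (idle)
t=48: (idle)
t=49: (idle)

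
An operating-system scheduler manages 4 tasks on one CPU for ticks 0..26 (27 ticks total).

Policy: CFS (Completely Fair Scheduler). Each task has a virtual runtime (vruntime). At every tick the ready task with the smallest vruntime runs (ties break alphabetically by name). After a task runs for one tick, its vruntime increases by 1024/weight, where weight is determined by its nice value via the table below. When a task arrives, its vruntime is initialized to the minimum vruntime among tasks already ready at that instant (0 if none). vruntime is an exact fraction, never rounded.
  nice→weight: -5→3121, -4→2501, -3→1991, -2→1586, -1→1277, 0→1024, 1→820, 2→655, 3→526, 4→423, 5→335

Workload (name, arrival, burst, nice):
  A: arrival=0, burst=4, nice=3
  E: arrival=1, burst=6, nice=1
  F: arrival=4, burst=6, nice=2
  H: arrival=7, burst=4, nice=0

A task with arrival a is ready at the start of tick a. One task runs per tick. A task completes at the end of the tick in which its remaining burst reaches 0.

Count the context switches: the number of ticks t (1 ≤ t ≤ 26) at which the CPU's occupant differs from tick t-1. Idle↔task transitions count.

context switches = 16

t=0: vr[A=0] → run A
t=1: vr[A=512/263 E=512/263] → run A
t=2: vr[A=1024/263 E=512/263] → run E
t=3: vr[A=1024/263 E=172288/53915] → run E
t=4: vr[A=1024/263 E=239616/53915 F=1024/263] → run A
t=5: vr[A=1536/263 E=239616/53915 F=1024/263] → run F
t=6: vr[A=1536/263 E=239616/53915 F=940032/172265] → run E
t=7: vr[A=1536/263 E=306944/53915 F=940032/172265 H=940032/172265] → run F
t=8: vr[A=1536/263 E=306944/53915 F=1209344/172265 H=940032/172265] → run H
t=9: vr[A=1536/263 E=306944/53915 F=1209344/172265 H=1112297/172265] → run E
t=10: vr[A=1536/263 E=374272/53915 F=1209344/172265 H=1112297/172265] → run A
t=11: vr[E=374272/53915 F=1209344/172265 H=1112297/172265] → run H
t=12: vr[E=374272/53915 F=1209344/172265 H=1284562/172265] → run E
t=13: vr[E=88320/10783 F=1209344/172265 H=1284562/172265] → run F
t=14: vr[E=88320/10783 F=1478656/172265 H=1284562/172265] → run H
t=15: vr[E=88320/10783 F=1478656/172265 H=1456827/172265] → run E
t=16: vr[F=1478656/172265 H=1456827/172265] → run H
t=17: vr[F=1478656/172265] → run F
t=18: vr[F=1747968/172265] → run F
t=19: vr[F=403456/34453] → run F
t=20: (idle)
t=21: (idle)
t=22: (idle)
t=23: (idle)
t=24: (idle)
t=25: (idle)
t=26: (idle)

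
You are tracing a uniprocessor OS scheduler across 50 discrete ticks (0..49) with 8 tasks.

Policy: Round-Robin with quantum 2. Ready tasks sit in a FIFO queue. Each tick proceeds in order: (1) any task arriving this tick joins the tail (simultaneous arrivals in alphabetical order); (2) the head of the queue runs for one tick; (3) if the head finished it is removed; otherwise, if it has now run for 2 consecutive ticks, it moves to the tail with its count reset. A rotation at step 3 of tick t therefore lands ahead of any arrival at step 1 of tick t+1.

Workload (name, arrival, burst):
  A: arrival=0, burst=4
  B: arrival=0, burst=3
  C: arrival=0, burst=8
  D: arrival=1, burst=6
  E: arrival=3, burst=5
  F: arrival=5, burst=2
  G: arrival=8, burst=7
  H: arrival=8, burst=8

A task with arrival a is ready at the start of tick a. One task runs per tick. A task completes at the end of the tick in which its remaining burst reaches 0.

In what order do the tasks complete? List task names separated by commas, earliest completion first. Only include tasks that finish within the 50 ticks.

completion order = A, B, F, D, E, C, G, H

t=0: queue=[A,B,C] q_used=0 → run A
t=1: queue=[A,B,C,D] q_used=1 → run A
t=2: queue=[B,C,D,A] q_used=0 → run B
t=3: queue=[B,C,D,A,E] q_used=1 → run B
t=4: queue=[C,D,A,E,B] q_used=0 → run C
t=5: queue=[C,D,A,E,B,F] q_used=1 → run C
t=6: queue=[D,A,E,B,F,C] q_used=0 → run D
t=7: queue=[D,A,E,B,F,C] q_used=1 → run D
t=8: queue=[A,E,B,F,C,D,G,H] q_used=0 → run A
t=9: queue=[A,E,B,F,C,D,G,H] q_used=1 → run A
t=10: queue=[E,B,F,C,D,G,H] q_used=0 → run E
t=11: queue=[E,B,F,C,D,G,H] q_used=1 → run E
t=12: queue=[B,F,C,D,G,H,E] q_used=0 → run B
t=13: queue=[F,C,D,G,H,E] q_used=0 → run F
t=14: queue=[F,C,D,G,H,E] q_used=1 → run F
t=15: queue=[C,D,G,H,E] q_used=0 → run C
t=16: queue=[C,D,G,H,E] q_used=1 → run C
t=17: queue=[D,G,H,E,C] q_used=0 → run D
t=18: queue=[D,G,H,E,C] q_used=1 → run D
t=19: queue=[G,H,E,C,D] q_used=0 → run G
t=20: queue=[G,H,E,C,D] q_used=1 → run G
t=21: queue=[H,E,C,D,G] q_used=0 → run H
t=22: queue=[H,E,C,D,G] q_used=1 → run H
t=23: queue=[E,C,D,G,H] q_used=0 → run E
t=24: queue=[E,C,D,G,H] q_used=1 → run E
t=25: queue=[C,D,G,H,E] q_used=0 → run C
t=26: queue=[C,D,G,H,E] q_used=1 → run C
t=27: queue=[D,G,H,E,C] q_used=0 → run D
t=28: queue=[D,G,H,E,C] q_used=1 → run D
t=29: queue=[G,H,E,C] q_used=0 → run G
t=30: queue=[G,H,E,C] q_used=1 → run G
t=31: queue=[H,E,C,G] q_used=0 → run H
t=32: queue=[H,E,C,G] q_used=1 → run H
t=33: queue=[E,C,G,H] q_used=0 → run E
t=34: queue=[C,G,H] q_used=0 → run C
t=35: queue=[C,G,H] q_used=1 → run C
t=36: queue=[G,H] q_used=0 → run G
t=37: queue=[G,H] q_used=1 → run G
t=38: queue=[H,G] q_used=0 → run H
t=39: queue=[H,G] q_used=1 → run H
t=40: queue=[G,H] q_used=0 → run G
t=41: queue=[H] q_used=0 → run H
t=42: queue=[H] q_used=1 → run H
t=43: (idle)
t=44: (idle)
t=45: (idle)
t=46: (idle)
t=47: (idle)
t=48: (idle)
t=49: (idle)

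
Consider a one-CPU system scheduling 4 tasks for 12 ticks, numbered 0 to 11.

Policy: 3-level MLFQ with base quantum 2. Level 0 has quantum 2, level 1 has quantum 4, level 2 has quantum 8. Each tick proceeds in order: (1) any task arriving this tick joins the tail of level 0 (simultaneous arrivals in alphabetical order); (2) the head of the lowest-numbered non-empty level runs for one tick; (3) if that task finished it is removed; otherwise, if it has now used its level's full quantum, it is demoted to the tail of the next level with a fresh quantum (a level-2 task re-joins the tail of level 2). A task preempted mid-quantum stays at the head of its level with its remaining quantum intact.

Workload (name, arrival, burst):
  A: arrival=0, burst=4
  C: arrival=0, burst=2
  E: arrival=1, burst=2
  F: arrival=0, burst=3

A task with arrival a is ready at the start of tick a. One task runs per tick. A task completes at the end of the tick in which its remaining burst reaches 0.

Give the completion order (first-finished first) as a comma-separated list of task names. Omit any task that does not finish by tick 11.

completion order = C, E, A, F

t=0: L0/L1/L2 = ACF/-/- → run A
t=1: L0/L1/L2 = ACFE/-/- → run A
t=2: L0/L1/L2 = CFE/A/- → run C
t=3: L0/L1/L2 = CFE/A/- → run C
t=4: L0/L1/L2 = FE/A/- → run F
t=5: L0/L1/L2 = FE/A/- → run F
t=6: L0/L1/L2 = E/AF/- → run E
t=7: L0/L1/L2 = E/AF/- → run E
t=8: L0/L1/L2 = -/AF/- → run A
t=9: L0/L1/L2 = -/AF/- → run A
t=10: L0/L1/L2 = -/F/- → run F
t=11: (idle)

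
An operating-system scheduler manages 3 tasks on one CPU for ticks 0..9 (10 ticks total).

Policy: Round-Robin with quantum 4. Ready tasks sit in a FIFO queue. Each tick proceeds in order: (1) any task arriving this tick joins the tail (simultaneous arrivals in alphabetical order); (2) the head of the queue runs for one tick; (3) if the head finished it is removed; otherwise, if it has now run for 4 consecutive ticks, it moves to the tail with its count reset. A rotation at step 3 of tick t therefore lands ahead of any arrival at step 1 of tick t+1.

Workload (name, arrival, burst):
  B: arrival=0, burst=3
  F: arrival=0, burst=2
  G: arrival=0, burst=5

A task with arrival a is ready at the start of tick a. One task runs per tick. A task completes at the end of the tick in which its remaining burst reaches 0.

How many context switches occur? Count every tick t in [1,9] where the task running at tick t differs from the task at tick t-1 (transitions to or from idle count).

t=0: queue=[B,F,G] q_used=0 → run B
t=1: queue=[B,F,G] q_used=1 → run B
t=2: queue=[B,F,G] q_used=2 → run B
t=3: queue=[F,G] q_used=0 → run F
t=4: queue=[F,G] q_used=1 → run F
t=5: queue=[G] q_used=0 → run G
t=6: queue=[G] q_used=1 → run G
t=7: queue=[G] q_used=2 → run G
t=8: queue=[G] q_used=3 → run G
t=9: queue=[G] q_used=0 → run G

context switches = 2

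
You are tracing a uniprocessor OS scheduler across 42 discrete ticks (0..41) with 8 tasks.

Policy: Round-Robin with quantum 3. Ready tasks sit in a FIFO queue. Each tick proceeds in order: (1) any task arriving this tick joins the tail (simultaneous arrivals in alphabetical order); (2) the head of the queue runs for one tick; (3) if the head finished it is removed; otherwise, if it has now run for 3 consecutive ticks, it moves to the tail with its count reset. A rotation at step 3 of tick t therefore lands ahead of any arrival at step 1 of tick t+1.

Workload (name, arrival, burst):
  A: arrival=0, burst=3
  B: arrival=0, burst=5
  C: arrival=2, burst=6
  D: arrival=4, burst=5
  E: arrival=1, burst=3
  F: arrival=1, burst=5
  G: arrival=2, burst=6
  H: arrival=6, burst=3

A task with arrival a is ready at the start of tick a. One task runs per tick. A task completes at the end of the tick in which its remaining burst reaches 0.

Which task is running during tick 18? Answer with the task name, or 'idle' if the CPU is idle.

t=0: queue=[A,B] q_used=0 → run A
t=1: queue=[A,B,E,F] q_used=1 → run A
t=2: queue=[A,B,E,F,C,G] q_used=2 → run A
t=3: queue=[B,E,F,C,G] q_used=0 → run B
t=4: queue=[B,E,F,C,G,D] q_used=1 → run B
t=5: queue=[B,E,F,C,G,D] q_used=2 → run B
t=6: queue=[E,F,C,G,D,B,H] q_used=0 → run E
t=7: queue=[E,F,C,G,D,B,H] q_used=1 → run E
t=8: queue=[E,F,C,G,D,B,H] q_used=2 → run E
t=9: queue=[F,C,G,D,B,H] q_used=0 → run F
t=10: queue=[F,C,G,D,B,H] q_used=1 → run F
t=11: queue=[F,C,G,D,B,H] q_used=2 → run F
t=12: queue=[C,G,D,B,H,F] q_used=0 → run C
t=13: queue=[C,G,D,B,H,F] q_used=1 → run C
t=14: queue=[C,G,D,B,H,F] q_used=2 → run C
t=15: queue=[G,D,B,H,F,C] q_used=0 → run G
t=16: queue=[G,D,B,H,F,C] q_used=1 → run G
t=17: queue=[G,D,B,H,F,C] q_used=2 → run G
t=18: queue=[D,B,H,F,C,G] q_used=0 → run D
t=19: queue=[D,B,H,F,C,G] q_used=1 → run D
t=20: queue=[D,B,H,F,C,G] q_used=2 → run D
t=21: queue=[B,H,F,C,G,D] q_used=0 → run B
t=22: queue=[B,H,F,C,G,D] q_used=1 → run B
t=23: queue=[H,F,C,G,D] q_used=0 → run H
t=24: queue=[H,F,C,G,D] q_used=1 → run H
t=25: queue=[H,F,C,G,D] q_used=2 → run H
t=26: queue=[F,C,G,D] q_used=0 → run F
t=27: queue=[F,C,G,D] q_used=1 → run F
t=28: queue=[C,G,D] q_used=0 → run C
t=29: queue=[C,G,D] q_used=1 → run C
t=30: queue=[C,G,D] q_used=2 → run C
t=31: queue=[G,D] q_used=0 → run G
t=32: queue=[G,D] q_used=1 → run G
t=33: queue=[G,D] q_used=2 → run G
t=34: queue=[D] q_used=0 → run D
t=35: queue=[D] q_used=1 → run D
t=36: (idle)
t=37: (idle)
t=38: (idle)
t=39: (idle)
t=40: (idle)
t=41: (idle)

running at tick 18 = D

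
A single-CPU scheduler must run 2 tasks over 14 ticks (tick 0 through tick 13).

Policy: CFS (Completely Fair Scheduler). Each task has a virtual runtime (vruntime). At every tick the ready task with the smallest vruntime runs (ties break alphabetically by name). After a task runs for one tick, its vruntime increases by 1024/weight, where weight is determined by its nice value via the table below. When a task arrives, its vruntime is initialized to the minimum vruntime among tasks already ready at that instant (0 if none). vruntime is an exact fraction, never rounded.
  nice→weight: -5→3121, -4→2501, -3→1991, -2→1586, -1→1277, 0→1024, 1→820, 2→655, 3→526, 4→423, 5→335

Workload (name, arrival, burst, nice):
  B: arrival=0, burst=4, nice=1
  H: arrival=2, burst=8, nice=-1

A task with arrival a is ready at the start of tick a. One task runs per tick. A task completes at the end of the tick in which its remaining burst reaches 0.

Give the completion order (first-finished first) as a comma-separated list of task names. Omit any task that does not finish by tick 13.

t=0: vr[B=0] → run B
t=1: vr[B=256/205] → run B
t=2: vr[B=512/205 H=512/205] → run B
t=3: vr[B=768/205 H=512/205] → run H
t=4: vr[B=768/205 H=863744/261785] → run H
t=5: vr[B=768/205 H=1073664/261785] → run B
t=6: vr[H=1073664/261785] → run H
t=7: vr[H=1283584/261785] → run H
t=8: vr[H=1493504/261785] → run H
t=9: vr[H=1703424/261785] → run H
t=10: vr[H=1913344/261785] → run H
t=11: vr[H=2123264/261785] → run H
t=12: (idle)
t=13: (idle)

completion order = B, H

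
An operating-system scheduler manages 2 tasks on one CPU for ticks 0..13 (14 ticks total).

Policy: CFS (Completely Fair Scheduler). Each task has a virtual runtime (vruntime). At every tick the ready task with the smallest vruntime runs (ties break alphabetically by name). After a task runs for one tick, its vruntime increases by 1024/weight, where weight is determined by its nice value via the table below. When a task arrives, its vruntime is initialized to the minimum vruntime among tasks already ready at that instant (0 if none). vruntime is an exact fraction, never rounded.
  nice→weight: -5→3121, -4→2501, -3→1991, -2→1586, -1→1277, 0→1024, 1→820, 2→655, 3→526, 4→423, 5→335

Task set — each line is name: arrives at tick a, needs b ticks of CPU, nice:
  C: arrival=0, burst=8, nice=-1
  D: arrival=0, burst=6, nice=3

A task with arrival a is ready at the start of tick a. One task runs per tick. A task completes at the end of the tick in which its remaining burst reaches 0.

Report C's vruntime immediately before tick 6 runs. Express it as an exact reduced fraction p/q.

t=0: vr[C=0 D=0] → run C
t=1: vr[C=1024/1277 D=0] → run D
t=2: vr[C=1024/1277 D=512/263] → run C
t=3: vr[C=2048/1277 D=512/263] → run C
t=4: vr[C=3072/1277 D=512/263] → run D
t=5: vr[C=3072/1277 D=1024/263] → run C
t=6: vr[C=4096/1277 D=1024/263] → run C
t=7: vr[C=5120/1277 D=1024/263] → run D
t=8: vr[C=5120/1277 D=1536/263] → run C
t=9: vr[C=6144/1277 D=1536/263] → run C
t=10: vr[C=7168/1277 D=1536/263] → run C
t=11: vr[D=1536/263] → run D
t=12: vr[D=2048/263] → run D
t=13: vr[D=2560/263] → run D

vruntime(C, start of tick 6) = 4096/1277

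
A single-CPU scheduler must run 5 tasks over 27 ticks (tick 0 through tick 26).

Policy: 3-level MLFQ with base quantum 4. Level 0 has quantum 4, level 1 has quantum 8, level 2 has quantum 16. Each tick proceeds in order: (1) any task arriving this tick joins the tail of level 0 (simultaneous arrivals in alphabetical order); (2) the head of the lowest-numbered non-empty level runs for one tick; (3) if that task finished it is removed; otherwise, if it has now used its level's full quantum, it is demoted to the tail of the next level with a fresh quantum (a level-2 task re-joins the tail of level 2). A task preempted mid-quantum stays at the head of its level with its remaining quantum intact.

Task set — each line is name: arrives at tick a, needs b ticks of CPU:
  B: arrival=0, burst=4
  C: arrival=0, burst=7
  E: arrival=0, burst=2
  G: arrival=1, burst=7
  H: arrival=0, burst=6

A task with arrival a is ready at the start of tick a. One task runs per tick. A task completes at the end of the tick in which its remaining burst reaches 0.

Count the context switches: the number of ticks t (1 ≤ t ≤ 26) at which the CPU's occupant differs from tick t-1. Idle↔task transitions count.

t=0: L0/L1/L2 = BCEH/-/- → run B
t=1: L0/L1/L2 = BCEHG/-/- → run B
t=2: L0/L1/L2 = BCEHG/-/- → run B
t=3: L0/L1/L2 = BCEHG/-/- → run B
t=4: L0/L1/L2 = CEHG/-/- → run C
t=5: L0/L1/L2 = CEHG/-/- → run C
t=6: L0/L1/L2 = CEHG/-/- → run C
t=7: L0/L1/L2 = CEHG/-/- → run C
t=8: L0/L1/L2 = EHG/C/- → run E
t=9: L0/L1/L2 = EHG/C/- → run E
t=10: L0/L1/L2 = HG/C/- → run H
t=11: L0/L1/L2 = HG/C/- → run H
t=12: L0/L1/L2 = HG/C/- → run H
t=13: L0/L1/L2 = HG/C/- → run H
t=14: L0/L1/L2 = G/CH/- → run G
t=15: L0/L1/L2 = G/CH/- → run G
t=16: L0/L1/L2 = G/CH/- → run G
t=17: L0/L1/L2 = G/CH/- → run G
t=18: L0/L1/L2 = -/CHG/- → run C
t=19: L0/L1/L2 = -/CHG/- → run C
t=20: L0/L1/L2 = -/CHG/- → run C
t=21: L0/L1/L2 = -/HG/- → run H
t=22: L0/L1/L2 = -/HG/- → run H
t=23: L0/L1/L2 = -/G/- → run G
t=24: L0/L1/L2 = -/G/- → run G
t=25: L0/L1/L2 = -/G/- → run G
t=26: (idle)

context switches = 8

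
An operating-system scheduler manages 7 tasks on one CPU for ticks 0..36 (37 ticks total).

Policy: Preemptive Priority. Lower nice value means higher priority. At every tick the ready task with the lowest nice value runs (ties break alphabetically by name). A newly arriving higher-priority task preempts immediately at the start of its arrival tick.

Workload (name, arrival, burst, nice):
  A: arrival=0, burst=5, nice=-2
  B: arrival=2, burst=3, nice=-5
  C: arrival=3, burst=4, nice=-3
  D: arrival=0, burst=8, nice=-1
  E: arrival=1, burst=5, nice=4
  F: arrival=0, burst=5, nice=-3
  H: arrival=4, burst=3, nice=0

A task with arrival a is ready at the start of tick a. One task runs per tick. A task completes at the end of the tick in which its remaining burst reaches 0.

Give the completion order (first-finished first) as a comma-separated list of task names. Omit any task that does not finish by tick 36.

completion order = B, C, F, A, D, H, E

t=0: ready={A,D,F} → run F
t=1: ready={A,D,E,F} → run F
t=2: ready={A,B,D,E,F} → run B
t=3: ready={A,B,C,D,E,F} → run B
t=4: ready={A,B,C,D,E,F,H} → run B
t=5: ready={A,C,D,E,F,H} → run C
t=6: ready={A,C,D,E,F,H} → run C
t=7: ready={A,C,D,E,F,H} → run C
t=8: ready={A,C,D,E,F,H} → run C
t=9: ready={A,D,E,F,H} → run F
t=10: ready={A,D,E,F,H} → run F
t=11: ready={A,D,E,F,H} → run F
t=12: ready={A,D,E,H} → run A
t=13: ready={A,D,E,H} → run A
t=14: ready={A,D,E,H} → run A
t=15: ready={A,D,E,H} → run A
t=16: ready={A,D,E,H} → run A
t=17: ready={D,E,H} → run D
t=18: ready={D,E,H} → run D
t=19: ready={D,E,H} → run D
t=20: ready={D,E,H} → run D
t=21: ready={D,E,H} → run D
t=22: ready={D,E,H} → run D
t=23: ready={D,E,H} → run D
t=24: ready={D,E,H} → run D
t=25: ready={E,H} → run H
t=26: ready={E,H} → run H
t=27: ready={E,H} → run H
t=28: ready={E} → run E
t=29: ready={E} → run E
t=30: ready={E} → run E
t=31: ready={E} → run E
t=32: ready={E} → run E
t=33: (idle)
t=34: (idle)
t=35: (idle)
t=36: (idle)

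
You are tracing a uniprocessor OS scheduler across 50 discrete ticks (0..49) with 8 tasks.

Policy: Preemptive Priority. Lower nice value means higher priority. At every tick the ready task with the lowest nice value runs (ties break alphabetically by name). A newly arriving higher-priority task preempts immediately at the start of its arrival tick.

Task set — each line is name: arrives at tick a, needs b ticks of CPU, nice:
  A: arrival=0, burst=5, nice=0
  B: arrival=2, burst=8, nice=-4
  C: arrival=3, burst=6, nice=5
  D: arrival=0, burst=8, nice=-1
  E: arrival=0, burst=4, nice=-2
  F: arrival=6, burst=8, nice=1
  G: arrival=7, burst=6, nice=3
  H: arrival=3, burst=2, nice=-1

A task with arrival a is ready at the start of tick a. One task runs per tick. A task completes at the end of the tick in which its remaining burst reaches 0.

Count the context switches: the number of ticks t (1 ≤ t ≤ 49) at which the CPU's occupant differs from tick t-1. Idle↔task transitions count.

t=0: ready={A,D,E} → run E
t=1: ready={A,D,E} → run E
t=2: ready={A,B,D,E} → run B
t=3: ready={A,B,C,D,E,H} → run B
t=4: ready={A,B,C,D,E,H} → run B
t=5: ready={A,B,C,D,E,H} → run B
t=6: ready={A,B,C,D,E,F,H} → run B
t=7: ready={A,B,C,D,E,F,G,H} → run B
t=8: ready={A,B,C,D,E,F,G,H} → run B
t=9: ready={A,B,C,D,E,F,G,H} → run B
t=10: ready={A,C,D,E,F,G,H} → run E
t=11: ready={A,C,D,E,F,G,H} → run E
t=12: ready={A,C,D,F,G,H} → run D
t=13: ready={A,C,D,F,G,H} → run D
t=14: ready={A,C,D,F,G,H} → run D
t=15: ready={A,C,D,F,G,H} → run D
t=16: ready={A,C,D,F,G,H} → run D
t=17: ready={A,C,D,F,G,H} → run D
t=18: ready={A,C,D,F,G,H} → run D
t=19: ready={A,C,D,F,G,H} → run D
t=20: ready={A,C,F,G,H} → run H
t=21: ready={A,C,F,G,H} → run H
t=22: ready={A,C,F,G} → run A
t=23: ready={A,C,F,G} → run A
t=24: ready={A,C,F,G} → run A
t=25: ready={A,C,F,G} → run A
t=26: ready={A,C,F,G} → run A
t=27: ready={C,F,G} → run F
t=28: ready={C,F,G} → run F
t=29: ready={C,F,G} → run F
t=30: ready={C,F,G} → run F
t=31: ready={C,F,G} → run F
t=32: ready={C,F,G} → run F
t=33: ready={C,F,G} → run F
t=34: ready={C,F,G} → run F
t=35: ready={C,G} → run G
t=36: ready={C,G} → run G
t=37: ready={C,G} → run G
t=38: ready={C,G} → run G
t=39: ready={C,G} → run G
t=40: ready={C,G} → run G
t=41: ready={C} → run C
t=42: ready={C} → run C
t=43: ready={C} → run C
t=44: ready={C} → run C
t=45: ready={C} → run C
t=46: ready={C} → run C
t=47: (idle)
t=48: (idle)
t=49: (idle)

context switches = 9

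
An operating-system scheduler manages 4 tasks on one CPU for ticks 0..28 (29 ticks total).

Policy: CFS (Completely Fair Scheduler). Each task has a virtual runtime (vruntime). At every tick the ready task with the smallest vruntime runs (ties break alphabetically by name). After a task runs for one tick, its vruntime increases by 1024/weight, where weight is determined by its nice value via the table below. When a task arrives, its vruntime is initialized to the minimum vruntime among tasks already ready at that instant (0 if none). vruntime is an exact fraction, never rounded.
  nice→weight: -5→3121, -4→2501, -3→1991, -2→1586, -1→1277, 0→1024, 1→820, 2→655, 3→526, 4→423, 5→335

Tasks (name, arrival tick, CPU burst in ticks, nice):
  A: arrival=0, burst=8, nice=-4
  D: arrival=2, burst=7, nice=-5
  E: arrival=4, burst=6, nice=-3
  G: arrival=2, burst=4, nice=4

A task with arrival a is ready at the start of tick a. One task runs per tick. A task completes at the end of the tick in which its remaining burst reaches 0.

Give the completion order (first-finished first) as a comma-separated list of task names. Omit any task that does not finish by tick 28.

completion order = D, A, E, G

t=0: vr[A=0] → run A
t=1: vr[A=1024/2501] → run A
t=2: vr[A=2048/2501 D=2048/2501 G=2048/2501] → run A
t=3: vr[A=3072/2501 D=2048/2501 G=2048/2501] → run D
t=4: vr[A=3072/2501 D=8952832/7805621 E=2048/2501 G=2048/2501] → run E
t=5: vr[A=3072/2501 D=8952832/7805621 E=6638592/4979491 G=2048/2501] → run G
t=6: vr[A=3072/2501 D=8952832/7805621 E=6638592/4979491 G=3427328/1057923] → run D
t=7: vr[A=3072/2501 D=11513856/7805621 E=6638592/4979491 G=3427328/1057923] → run A
t=8: vr[A=4096/2501 D=11513856/7805621 E=6638592/4979491 G=3427328/1057923] → run E
t=9: vr[A=4096/2501 D=11513856/7805621 E=9199616/4979491 G=3427328/1057923] → run D
t=10: vr[A=4096/2501 D=14074880/7805621 E=9199616/4979491 G=3427328/1057923] → run A
t=11: vr[A=5120/2501 D=14074880/7805621 E=9199616/4979491 G=3427328/1057923] → run D
t=12: vr[A=5120/2501 D=16635904/7805621 E=9199616/4979491 G=3427328/1057923] → run E
t=13: vr[A=5120/2501 D=16635904/7805621 E=11760640/4979491 G=3427328/1057923] → run A
t=14: vr[A=6144/2501 D=16635904/7805621 E=11760640/4979491 G=3427328/1057923] → run D
t=15: vr[A=6144/2501 D=19196928/7805621 E=11760640/4979491 G=3427328/1057923] → run E
t=16: vr[A=6144/2501 D=19196928/7805621 E=14321664/4979491 G=3427328/1057923] → run A
t=17: vr[A=7168/2501 D=19196928/7805621 E=14321664/4979491 G=3427328/1057923] → run D
t=18: vr[A=7168/2501 D=21757952/7805621 E=14321664/4979491 G=3427328/1057923] → run D
t=19: vr[A=7168/2501 E=14321664/4979491 G=3427328/1057923] → run A
t=20: vr[E=14321664/4979491 G=3427328/1057923] → run E
t=21: vr[E=16882688/4979491 G=3427328/1057923] → run G
t=22: vr[E=16882688/4979491 G=5988352/1057923] → run E
t=23: vr[G=5988352/1057923] → run G
t=24: vr[G=2849792/352641] → run G
t=25: (idle)
t=26: (idle)
t=27: (idle)
t=28: (idle)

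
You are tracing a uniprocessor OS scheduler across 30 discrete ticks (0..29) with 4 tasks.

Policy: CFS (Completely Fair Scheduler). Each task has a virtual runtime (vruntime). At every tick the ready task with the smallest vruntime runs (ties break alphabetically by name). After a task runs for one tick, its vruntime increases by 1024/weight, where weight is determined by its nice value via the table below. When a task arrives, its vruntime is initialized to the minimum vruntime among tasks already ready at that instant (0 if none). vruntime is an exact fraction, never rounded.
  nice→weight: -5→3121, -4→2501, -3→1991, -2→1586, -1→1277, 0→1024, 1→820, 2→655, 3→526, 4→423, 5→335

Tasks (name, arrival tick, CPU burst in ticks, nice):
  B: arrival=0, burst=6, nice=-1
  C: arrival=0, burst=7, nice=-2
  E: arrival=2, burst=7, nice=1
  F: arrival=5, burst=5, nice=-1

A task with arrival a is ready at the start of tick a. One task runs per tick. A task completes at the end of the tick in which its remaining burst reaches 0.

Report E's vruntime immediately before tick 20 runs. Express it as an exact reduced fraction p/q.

t=0: vr[B=0 C=0] → run B
t=1: vr[B=1024/1277 C=0] → run C
t=2: vr[B=1024/1277 C=512/793 E=512/793] → run C
t=3: vr[B=1024/1277 C=1024/793 E=512/793] → run E
t=4: vr[B=1024/1277 C=1024/793 E=307968/162565] → run B
t=5: vr[B=2048/1277 C=1024/793 E=307968/162565 F=1024/793] → run C
t=6: vr[B=2048/1277 C=1536/793 E=307968/162565 F=1024/793] → run F
t=7: vr[B=2048/1277 C=1536/793 E=307968/162565 F=2119680/1012661] → run B
t=8: vr[B=3072/1277 C=1536/793 E=307968/162565 F=2119680/1012661] → run E
t=9: vr[B=3072/1277 C=1536/793 E=510976/162565 F=2119680/1012661] → run C
t=10: vr[B=3072/1277 C=2048/793 E=510976/162565 F=2119680/1012661] → run F
t=11: vr[B=3072/1277 C=2048/793 E=510976/162565 F=2931712/1012661] → run B
t=12: vr[B=4096/1277 C=2048/793 E=510976/162565 F=2931712/1012661] → run C
t=13: vr[B=4096/1277 C=2560/793 E=510976/162565 F=2931712/1012661] → run F
t=14: vr[B=4096/1277 C=2560/793 E=510976/162565 F=3743744/1012661] → run E
t=15: vr[B=4096/1277 C=2560/793 E=713984/162565 F=3743744/1012661] → run B
t=16: vr[B=5120/1277 C=2560/793 E=713984/162565 F=3743744/1012661] → run C
t=17: vr[B=5120/1277 C=3072/793 E=713984/162565 F=3743744/1012661] → run F
t=18: vr[B=5120/1277 C=3072/793 E=713984/162565 F=4555776/1012661] → run C
t=19: vr[B=5120/1277 E=713984/162565 F=4555776/1012661] → run B
t=20: vr[E=713984/162565 F=4555776/1012661] → run E
t=21: vr[E=916992/162565 F=4555776/1012661] → run F
t=22: vr[E=916992/162565] → run E
t=23: vr[E=224000/32513] → run E
t=24: vr[E=1323008/162565] → run E
t=25: (idle)
t=26: (idle)
t=27: (idle)
t=28: (idle)
t=29: (idle)

vruntime(E, start of tick 20) = 713984/162565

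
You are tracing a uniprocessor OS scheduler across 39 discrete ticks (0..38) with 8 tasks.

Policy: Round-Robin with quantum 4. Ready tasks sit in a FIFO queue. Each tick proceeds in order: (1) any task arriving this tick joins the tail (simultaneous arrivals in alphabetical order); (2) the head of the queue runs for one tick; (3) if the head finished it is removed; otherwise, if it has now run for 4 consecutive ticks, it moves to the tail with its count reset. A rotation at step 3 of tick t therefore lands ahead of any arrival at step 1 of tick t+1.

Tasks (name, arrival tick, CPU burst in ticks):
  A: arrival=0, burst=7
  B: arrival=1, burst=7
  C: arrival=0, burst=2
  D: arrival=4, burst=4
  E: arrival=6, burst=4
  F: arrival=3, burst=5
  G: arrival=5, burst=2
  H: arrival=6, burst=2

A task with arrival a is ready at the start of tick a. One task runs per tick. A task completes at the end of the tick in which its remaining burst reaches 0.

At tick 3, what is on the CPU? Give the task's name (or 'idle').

running at tick 3 = A

t=0: queue=[A,C] q_used=0 → run A
t=1: queue=[A,C,B] q_used=1 → run A
t=2: queue=[A,C,B] q_used=2 → run A
t=3: queue=[A,C,B,F] q_used=3 → run A
t=4: queue=[C,B,F,A,D] q_used=0 → run C
t=5: queue=[C,B,F,A,D,G] q_used=1 → run C
t=6: queue=[B,F,A,D,G,E,H] q_used=0 → run B
t=7: queue=[B,F,A,D,G,E,H] q_used=1 → run B
t=8: queue=[B,F,A,D,G,E,H] q_used=2 → run B
t=9: queue=[B,F,A,D,G,E,H] q_used=3 → run B
t=10: queue=[F,A,D,G,E,H,B] q_used=0 → run F
t=11: queue=[F,A,D,G,E,H,B] q_used=1 → run F
t=12: queue=[F,A,D,G,E,H,B] q_used=2 → run F
t=13: queue=[F,A,D,G,E,H,B] q_used=3 → run F
t=14: queue=[A,D,G,E,H,B,F] q_used=0 → run A
t=15: queue=[A,D,G,E,H,B,F] q_used=1 → run A
t=16: queue=[A,D,G,E,H,B,F] q_used=2 → run A
t=17: queue=[D,G,E,H,B,F] q_used=0 → run D
t=18: queue=[D,G,E,H,B,F] q_used=1 → run D
t=19: queue=[D,G,E,H,B,F] q_used=2 → run D
t=20: queue=[D,G,E,H,B,F] q_used=3 → run D
t=21: queue=[G,E,H,B,F] q_used=0 → run G
t=22: queue=[G,E,H,B,F] q_used=1 → run G
t=23: queue=[E,H,B,F] q_used=0 → run E
t=24: queue=[E,H,B,F] q_used=1 → run E
t=25: queue=[E,H,B,F] q_used=2 → run E
t=26: queue=[E,H,B,F] q_used=3 → run E
t=27: queue=[H,B,F] q_used=0 → run H
t=28: queue=[H,B,F] q_used=1 → run H
t=29: queue=[B,F] q_used=0 → run B
t=30: queue=[B,F] q_used=1 → run B
t=31: queue=[B,F] q_used=2 → run B
t=32: queue=[F] q_used=0 → run F
t=33: (idle)
t=34: (idle)
t=35: (idle)
t=36: (idle)
t=37: (idle)
t=38: (idle)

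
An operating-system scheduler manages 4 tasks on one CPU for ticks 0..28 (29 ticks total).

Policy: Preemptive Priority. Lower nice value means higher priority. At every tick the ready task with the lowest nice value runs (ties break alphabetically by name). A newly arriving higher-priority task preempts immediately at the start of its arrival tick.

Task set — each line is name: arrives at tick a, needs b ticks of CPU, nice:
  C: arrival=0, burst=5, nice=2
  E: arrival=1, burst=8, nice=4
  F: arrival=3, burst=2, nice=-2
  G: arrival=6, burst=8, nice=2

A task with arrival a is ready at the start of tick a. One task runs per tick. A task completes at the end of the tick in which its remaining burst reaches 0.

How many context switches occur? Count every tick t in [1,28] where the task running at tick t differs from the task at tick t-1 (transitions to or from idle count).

t=0: ready={C} → run C
t=1: ready={C,E} → run C
t=2: ready={C,E} → run C
t=3: ready={C,E,F} → run F
t=4: ready={C,E,F} → run F
t=5: ready={C,E} → run C
t=6: ready={C,E,G} → run C
t=7: ready={E,G} → run G
t=8: ready={E,G} → run G
t=9: ready={E,G} → run G
t=10: ready={E,G} → run G
t=11: ready={E,G} → run G
t=12: ready={E,G} → run G
t=13: ready={E,G} → run G
t=14: ready={E,G} → run G
t=15: ready={E} → run E
t=16: ready={E} → run E
t=17: ready={E} → run E
t=18: ready={E} → run E
t=19: ready={E} → run E
t=20: ready={E} → run E
t=21: ready={E} → run E
t=22: ready={E} → run E
t=23: (idle)
t=24: (idle)
t=25: (idle)
t=26: (idle)
t=27: (idle)
t=28: (idle)

context switches = 5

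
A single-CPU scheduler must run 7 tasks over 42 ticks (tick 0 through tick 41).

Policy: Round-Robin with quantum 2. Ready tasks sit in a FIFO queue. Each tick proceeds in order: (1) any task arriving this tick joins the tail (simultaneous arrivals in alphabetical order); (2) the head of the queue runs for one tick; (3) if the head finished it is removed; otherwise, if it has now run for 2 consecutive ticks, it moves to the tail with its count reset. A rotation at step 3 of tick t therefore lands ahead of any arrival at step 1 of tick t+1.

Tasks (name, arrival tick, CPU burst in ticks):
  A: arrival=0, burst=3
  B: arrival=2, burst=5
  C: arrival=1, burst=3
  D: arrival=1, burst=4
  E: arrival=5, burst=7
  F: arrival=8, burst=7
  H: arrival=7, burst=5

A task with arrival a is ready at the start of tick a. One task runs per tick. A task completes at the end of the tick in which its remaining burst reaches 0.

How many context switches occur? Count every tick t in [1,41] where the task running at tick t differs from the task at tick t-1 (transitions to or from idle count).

t=0: queue=[A] q_used=0 → run A
t=1: queue=[A,C,D] q_used=1 → run A
t=2: queue=[C,D,A,B] q_used=0 → run C
t=3: queue=[C,D,A,B] q_used=1 → run C
t=4: queue=[D,A,B,C] q_used=0 → run D
t=5: queue=[D,A,B,C,E] q_used=1 → run D
t=6: queue=[A,B,C,E,D] q_used=0 → run A
t=7: queue=[B,C,E,D,H] q_used=0 → run B
t=8: queue=[B,C,E,D,H,F] q_used=1 → run B
t=9: queue=[C,E,D,H,F,B] q_used=0 → run C
t=10: queue=[E,D,H,F,B] q_used=0 → run E
t=11: queue=[E,D,H,F,B] q_used=1 → run E
t=12: queue=[D,H,F,B,E] q_used=0 → run D
t=13: queue=[D,H,F,B,E] q_used=1 → run D
t=14: queue=[H,F,B,E] q_used=0 → run H
t=15: queue=[H,F,B,E] q_used=1 → run H
t=16: queue=[F,B,E,H] q_used=0 → run F
t=17: queue=[F,B,E,H] q_used=1 → run F
t=18: queue=[B,E,H,F] q_used=0 → run B
t=19: queue=[B,E,H,F] q_used=1 → run B
t=20: queue=[E,H,F,B] q_used=0 → run E
t=21: queue=[E,H,F,B] q_used=1 → run E
t=22: queue=[H,F,B,E] q_used=0 → run H
t=23: queue=[H,F,B,E] q_used=1 → run H
t=24: queue=[F,B,E,H] q_used=0 → run F
t=25: queue=[F,B,E,H] q_used=1 → run F
t=26: queue=[B,E,H,F] q_used=0 → run B
t=27: queue=[E,H,F] q_used=0 → run E
t=28: queue=[E,H,F] q_used=1 → run E
t=29: queue=[H,F,E] q_used=0 → run H
t=30: queue=[F,E] q_used=0 → run F
t=31: queue=[F,E] q_used=1 → run F
t=32: queue=[E,F] q_used=0 → run E
t=33: queue=[F] q_used=0 → run F
t=34: (idle)
t=35: (idle)
t=36: (idle)
t=37: (idle)
t=38: (idle)
t=39: (idle)
t=40: (idle)
t=41: (idle)

context switches = 20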